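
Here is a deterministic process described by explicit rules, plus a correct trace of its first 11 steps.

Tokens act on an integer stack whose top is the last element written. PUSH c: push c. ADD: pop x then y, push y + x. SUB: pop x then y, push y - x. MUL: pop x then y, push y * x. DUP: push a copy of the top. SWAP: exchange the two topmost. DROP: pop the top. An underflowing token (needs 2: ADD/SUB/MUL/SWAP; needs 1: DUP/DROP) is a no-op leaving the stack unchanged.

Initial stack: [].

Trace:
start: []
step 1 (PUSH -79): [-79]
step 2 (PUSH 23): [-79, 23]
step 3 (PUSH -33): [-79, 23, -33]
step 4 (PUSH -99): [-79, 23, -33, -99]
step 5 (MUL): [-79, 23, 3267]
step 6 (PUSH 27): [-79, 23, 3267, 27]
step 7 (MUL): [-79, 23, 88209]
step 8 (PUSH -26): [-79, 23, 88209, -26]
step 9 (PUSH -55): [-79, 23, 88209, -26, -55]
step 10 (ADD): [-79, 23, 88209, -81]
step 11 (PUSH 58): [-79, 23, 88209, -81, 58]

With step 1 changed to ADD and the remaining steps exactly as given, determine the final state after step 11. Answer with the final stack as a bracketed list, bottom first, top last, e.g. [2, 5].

[23, 88209, -81, 58]

(re-executing from step 1 with the substitution; state before step 1: [])
step 1 (ADD): []
step 2 (PUSH 23): [23]
step 3 (PUSH -33): [23, -33]
step 4 (PUSH -99): [23, -33, -99]
step 5 (MUL): [23, 3267]
step 6 (PUSH 27): [23, 3267, 27]
step 7 (MUL): [23, 88209]
step 8 (PUSH -26): [23, 88209, -26]
step 9 (PUSH -55): [23, 88209, -26, -55]
step 10 (ADD): [23, 88209, -81]
step 11 (PUSH 58): [23, 88209, -81, 58]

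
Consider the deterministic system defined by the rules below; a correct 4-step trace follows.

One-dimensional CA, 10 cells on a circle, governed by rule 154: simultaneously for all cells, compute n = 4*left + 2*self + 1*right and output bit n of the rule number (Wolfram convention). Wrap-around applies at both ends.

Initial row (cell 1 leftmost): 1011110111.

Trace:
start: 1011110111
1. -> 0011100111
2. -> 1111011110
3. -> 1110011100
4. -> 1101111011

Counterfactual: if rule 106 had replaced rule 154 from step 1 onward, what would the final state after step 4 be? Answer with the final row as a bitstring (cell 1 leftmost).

0111001110

(re-executing steps 1..4 under rule 106; state before step 1: 1011110111)
1. -> 1110011100
2. -> 1010110101
3. -> 1101111011
4. -> 0111001110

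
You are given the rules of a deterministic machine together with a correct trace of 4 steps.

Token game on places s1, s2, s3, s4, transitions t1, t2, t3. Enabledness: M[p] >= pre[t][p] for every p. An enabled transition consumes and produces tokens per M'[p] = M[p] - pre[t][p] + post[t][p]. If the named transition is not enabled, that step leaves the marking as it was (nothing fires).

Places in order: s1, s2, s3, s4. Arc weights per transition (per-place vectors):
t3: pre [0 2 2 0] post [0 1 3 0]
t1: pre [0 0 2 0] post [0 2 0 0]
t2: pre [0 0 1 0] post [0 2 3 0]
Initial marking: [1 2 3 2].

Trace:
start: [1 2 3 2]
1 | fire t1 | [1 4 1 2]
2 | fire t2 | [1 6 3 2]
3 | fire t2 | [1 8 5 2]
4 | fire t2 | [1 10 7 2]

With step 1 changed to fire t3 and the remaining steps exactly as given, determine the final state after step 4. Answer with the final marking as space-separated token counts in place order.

(re-executing from step 1 with the substitution; state before step 1: [1 2 3 2])
1 | fire t3 | [1 1 4 2]
2 | fire t2 | [1 3 6 2]
3 | fire t2 | [1 5 8 2]
4 | fire t2 | [1 7 10 2]

1 7 10 2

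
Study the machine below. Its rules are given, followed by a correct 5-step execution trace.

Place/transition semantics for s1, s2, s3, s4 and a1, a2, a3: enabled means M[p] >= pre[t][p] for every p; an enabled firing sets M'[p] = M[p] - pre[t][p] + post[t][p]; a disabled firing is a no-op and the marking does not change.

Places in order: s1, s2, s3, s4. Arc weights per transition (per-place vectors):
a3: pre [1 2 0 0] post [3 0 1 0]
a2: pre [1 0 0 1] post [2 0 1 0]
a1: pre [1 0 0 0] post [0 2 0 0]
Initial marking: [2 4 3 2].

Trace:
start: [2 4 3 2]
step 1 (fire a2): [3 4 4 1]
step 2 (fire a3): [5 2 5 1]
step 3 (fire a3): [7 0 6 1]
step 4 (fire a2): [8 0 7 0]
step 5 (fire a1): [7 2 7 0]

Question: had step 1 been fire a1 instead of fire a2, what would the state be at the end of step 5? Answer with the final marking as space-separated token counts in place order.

(re-executing from step 1 with the substitution; state before step 1: [2 4 3 2])
step 1 (fire a1): [1 6 3 2]
step 2 (fire a3): [3 4 4 2]
step 3 (fire a3): [5 2 5 2]
step 4 (fire a2): [6 2 6 1]
step 5 (fire a1): [5 4 6 1]

5 4 6 1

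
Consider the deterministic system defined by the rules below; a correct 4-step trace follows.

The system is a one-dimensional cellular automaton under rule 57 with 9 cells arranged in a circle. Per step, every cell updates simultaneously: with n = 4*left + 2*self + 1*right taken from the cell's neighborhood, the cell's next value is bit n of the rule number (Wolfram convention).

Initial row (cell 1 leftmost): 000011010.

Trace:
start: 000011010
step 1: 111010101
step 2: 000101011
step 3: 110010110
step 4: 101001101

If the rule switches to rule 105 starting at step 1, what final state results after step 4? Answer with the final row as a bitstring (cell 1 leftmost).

(re-executing steps 1..4 under rule 105; state before step 1: 000011010)
step 1: 111011100
step 2: 101110100
step 3: 011011000
step 4: 011111011

011111011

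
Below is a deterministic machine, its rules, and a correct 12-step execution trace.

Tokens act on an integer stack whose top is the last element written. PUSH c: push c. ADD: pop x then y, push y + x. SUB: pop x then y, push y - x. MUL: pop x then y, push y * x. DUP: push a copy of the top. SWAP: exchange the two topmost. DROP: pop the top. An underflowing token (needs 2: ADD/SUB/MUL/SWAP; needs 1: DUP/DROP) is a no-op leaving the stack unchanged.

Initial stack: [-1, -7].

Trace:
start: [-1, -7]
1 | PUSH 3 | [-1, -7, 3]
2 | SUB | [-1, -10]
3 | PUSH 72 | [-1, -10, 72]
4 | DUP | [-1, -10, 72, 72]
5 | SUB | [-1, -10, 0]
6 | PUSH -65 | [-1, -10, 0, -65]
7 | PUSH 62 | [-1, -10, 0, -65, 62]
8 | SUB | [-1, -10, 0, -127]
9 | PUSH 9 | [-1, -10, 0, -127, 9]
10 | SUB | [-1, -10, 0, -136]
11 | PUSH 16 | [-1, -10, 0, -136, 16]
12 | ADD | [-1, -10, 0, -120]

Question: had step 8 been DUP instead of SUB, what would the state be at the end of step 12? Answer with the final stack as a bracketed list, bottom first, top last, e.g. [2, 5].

[-1, -10, 0, -65, 62, 69]

(re-executing from step 8 with the substitution; state before step 8: [-1, -10, 0, -65, 62])
8 | DUP | [-1, -10, 0, -65, 62, 62]
9 | PUSH 9 | [-1, -10, 0, -65, 62, 62, 9]
10 | SUB | [-1, -10, 0, -65, 62, 53]
11 | PUSH 16 | [-1, -10, 0, -65, 62, 53, 16]
12 | ADD | [-1, -10, 0, -65, 62, 69]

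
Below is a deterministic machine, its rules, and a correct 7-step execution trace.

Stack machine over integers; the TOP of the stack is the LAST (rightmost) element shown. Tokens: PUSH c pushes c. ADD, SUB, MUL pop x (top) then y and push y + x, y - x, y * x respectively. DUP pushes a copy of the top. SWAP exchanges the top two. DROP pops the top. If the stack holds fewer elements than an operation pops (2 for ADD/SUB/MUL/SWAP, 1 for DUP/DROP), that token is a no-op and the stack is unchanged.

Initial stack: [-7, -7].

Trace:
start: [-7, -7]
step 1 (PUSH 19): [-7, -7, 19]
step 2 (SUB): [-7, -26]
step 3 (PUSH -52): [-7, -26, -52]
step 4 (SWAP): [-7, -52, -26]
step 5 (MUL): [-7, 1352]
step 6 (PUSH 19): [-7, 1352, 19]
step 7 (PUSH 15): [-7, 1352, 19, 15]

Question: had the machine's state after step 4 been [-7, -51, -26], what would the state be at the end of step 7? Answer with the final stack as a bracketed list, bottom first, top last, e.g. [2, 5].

state after step 4 := [-7, -51, -26]
step 5 (MUL): [-7, 1326]
step 6 (PUSH 19): [-7, 1326, 19]
step 7 (PUSH 15): [-7, 1326, 19, 15]

[-7, 1326, 19, 15]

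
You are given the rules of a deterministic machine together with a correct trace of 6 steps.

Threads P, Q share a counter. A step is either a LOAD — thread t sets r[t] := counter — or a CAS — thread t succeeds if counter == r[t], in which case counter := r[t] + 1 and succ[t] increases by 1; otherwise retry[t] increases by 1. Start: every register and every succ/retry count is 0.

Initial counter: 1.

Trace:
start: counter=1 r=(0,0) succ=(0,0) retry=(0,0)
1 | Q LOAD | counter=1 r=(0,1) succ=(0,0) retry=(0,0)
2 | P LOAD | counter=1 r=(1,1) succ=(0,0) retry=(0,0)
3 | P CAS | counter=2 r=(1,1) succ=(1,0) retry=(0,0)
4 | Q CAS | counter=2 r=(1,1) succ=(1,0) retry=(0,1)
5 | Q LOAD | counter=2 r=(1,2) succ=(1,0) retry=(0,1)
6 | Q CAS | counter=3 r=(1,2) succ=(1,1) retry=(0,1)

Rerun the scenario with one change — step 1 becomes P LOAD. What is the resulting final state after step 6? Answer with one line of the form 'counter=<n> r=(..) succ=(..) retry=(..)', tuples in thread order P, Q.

counter=3 r=(1,2) succ=(1,1) retry=(0,1)

(re-executing from step 1 with the substitution; state before step 1: counter=1 r=(0,0) succ=(0,0) retry=(0,0))
1 | P LOAD | counter=1 r=(1,0) succ=(0,0) retry=(0,0)
2 | P LOAD | counter=1 r=(1,0) succ=(0,0) retry=(0,0)
3 | P CAS | counter=2 r=(1,0) succ=(1,0) retry=(0,0)
4 | Q CAS | counter=2 r=(1,0) succ=(1,0) retry=(0,1)
5 | Q LOAD | counter=2 r=(1,2) succ=(1,0) retry=(0,1)
6 | Q CAS | counter=3 r=(1,2) succ=(1,1) retry=(0,1)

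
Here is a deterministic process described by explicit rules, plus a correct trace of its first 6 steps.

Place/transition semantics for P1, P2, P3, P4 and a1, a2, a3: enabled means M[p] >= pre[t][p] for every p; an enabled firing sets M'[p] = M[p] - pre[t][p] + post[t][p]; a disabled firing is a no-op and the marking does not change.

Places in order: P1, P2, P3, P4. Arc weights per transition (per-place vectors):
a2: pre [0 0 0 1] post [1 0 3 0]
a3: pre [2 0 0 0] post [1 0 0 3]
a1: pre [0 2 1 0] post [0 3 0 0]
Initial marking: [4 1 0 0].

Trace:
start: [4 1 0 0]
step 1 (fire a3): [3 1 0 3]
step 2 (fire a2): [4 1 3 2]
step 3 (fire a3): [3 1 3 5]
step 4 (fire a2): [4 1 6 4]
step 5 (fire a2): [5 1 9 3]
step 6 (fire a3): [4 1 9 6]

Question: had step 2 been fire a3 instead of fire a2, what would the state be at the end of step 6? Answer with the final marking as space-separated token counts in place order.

(re-executing from step 2 with the substitution; state before step 2: [3 1 0 3])
step 2 (fire a3): [2 1 0 6]
step 3 (fire a3): [1 1 0 9]
step 4 (fire a2): [2 1 3 8]
step 5 (fire a2): [3 1 6 7]
step 6 (fire a3): [2 1 6 10]

2 1 6 10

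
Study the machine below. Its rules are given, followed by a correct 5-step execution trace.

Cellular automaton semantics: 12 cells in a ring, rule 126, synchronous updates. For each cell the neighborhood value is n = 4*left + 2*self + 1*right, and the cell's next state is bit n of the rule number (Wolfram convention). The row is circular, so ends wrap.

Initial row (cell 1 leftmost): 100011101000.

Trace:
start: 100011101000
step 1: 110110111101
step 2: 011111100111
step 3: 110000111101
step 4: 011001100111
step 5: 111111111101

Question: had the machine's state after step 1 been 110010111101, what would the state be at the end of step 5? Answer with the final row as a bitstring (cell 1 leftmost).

state after step 1 := 110010111101
step 2: 011111100111
step 3: 110000111101
step 4: 011001100111
step 5: 111111111101

111111111101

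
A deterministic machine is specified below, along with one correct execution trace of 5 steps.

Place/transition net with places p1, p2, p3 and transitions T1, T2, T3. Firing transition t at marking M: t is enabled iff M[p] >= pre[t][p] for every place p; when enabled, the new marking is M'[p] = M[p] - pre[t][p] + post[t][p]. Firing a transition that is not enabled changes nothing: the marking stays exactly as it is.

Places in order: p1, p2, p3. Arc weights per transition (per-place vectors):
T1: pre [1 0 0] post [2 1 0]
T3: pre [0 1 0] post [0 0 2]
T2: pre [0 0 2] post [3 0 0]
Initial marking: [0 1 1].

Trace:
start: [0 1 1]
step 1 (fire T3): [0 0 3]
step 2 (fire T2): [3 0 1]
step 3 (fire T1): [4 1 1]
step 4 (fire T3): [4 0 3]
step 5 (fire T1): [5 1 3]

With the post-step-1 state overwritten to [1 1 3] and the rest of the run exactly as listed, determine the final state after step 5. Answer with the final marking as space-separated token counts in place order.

state after step 1 := [1 1 3]
step 2 (fire T2): [4 1 1]
step 3 (fire T1): [5 2 1]
step 4 (fire T3): [5 1 3]
step 5 (fire T1): [6 2 3]

6 2 3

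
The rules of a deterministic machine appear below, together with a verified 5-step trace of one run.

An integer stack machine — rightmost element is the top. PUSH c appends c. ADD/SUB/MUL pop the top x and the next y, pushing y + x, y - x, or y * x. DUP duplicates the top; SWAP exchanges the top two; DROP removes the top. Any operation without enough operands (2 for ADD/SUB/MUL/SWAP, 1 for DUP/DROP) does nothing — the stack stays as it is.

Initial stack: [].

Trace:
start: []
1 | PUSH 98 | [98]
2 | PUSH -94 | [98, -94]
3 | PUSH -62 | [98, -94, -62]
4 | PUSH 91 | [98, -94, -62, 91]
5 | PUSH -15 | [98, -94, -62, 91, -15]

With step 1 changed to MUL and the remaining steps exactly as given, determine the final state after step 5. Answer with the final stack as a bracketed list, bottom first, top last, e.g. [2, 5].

(re-executing from step 1 with the substitution; state before step 1: [])
1 | MUL | []
2 | PUSH -94 | [-94]
3 | PUSH -62 | [-94, -62]
4 | PUSH 91 | [-94, -62, 91]
5 | PUSH -15 | [-94, -62, 91, -15]

[-94, -62, 91, -15]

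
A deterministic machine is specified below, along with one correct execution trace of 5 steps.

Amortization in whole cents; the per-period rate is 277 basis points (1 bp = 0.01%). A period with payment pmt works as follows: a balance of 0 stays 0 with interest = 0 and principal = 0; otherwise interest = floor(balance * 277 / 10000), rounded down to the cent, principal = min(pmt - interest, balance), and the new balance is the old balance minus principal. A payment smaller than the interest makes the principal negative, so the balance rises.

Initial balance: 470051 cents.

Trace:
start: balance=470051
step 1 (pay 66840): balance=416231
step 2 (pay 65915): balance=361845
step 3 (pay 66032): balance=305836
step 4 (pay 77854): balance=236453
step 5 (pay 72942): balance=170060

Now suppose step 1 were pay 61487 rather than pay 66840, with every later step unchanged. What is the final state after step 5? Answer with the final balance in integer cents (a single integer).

176031

(re-executing from step 1 with the substitution; state before step 1: balance=470051)
step 1 (pay 61487): balance=421584
step 2 (pay 65915): balance=367346
step 3 (pay 66032): balance=311489
step 4 (pay 77854): balance=242263
step 5 (pay 72942): balance=176031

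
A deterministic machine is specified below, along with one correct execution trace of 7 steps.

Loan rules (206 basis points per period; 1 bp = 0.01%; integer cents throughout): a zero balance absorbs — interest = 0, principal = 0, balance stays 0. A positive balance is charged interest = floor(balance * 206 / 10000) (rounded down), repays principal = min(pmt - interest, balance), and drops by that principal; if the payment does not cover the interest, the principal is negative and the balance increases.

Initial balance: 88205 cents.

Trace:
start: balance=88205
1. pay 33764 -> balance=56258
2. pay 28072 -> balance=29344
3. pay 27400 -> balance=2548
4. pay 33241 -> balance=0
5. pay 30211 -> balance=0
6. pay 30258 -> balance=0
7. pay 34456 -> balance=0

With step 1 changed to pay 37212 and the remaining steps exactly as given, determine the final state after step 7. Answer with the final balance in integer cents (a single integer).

(re-executing from step 1 with the substitution; state before step 1: balance=88205)
1. pay 37212 -> balance=52810
2. pay 28072 -> balance=25825
3. pay 27400 -> balance=0
4. pay 33241 -> balance=0
5. pay 30211 -> balance=0
6. pay 30258 -> balance=0
7. pay 34456 -> balance=0

0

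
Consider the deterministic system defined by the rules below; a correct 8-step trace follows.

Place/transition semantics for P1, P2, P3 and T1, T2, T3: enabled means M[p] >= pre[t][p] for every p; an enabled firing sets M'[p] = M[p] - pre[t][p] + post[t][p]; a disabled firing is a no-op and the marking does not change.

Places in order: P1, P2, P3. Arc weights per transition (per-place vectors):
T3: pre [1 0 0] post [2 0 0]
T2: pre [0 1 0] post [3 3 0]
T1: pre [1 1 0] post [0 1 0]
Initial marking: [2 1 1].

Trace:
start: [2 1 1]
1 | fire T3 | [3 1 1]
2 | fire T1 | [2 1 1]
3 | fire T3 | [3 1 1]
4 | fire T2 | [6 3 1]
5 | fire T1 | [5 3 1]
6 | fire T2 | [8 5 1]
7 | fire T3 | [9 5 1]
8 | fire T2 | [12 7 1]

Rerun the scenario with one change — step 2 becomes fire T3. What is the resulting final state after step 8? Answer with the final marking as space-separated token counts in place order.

(re-executing from step 2 with the substitution; state before step 2: [3 1 1])
2 | fire T3 | [4 1 1]
3 | fire T3 | [5 1 1]
4 | fire T2 | [8 3 1]
5 | fire T1 | [7 3 1]
6 | fire T2 | [10 5 1]
7 | fire T3 | [11 5 1]
8 | fire T2 | [14 7 1]

14 7 1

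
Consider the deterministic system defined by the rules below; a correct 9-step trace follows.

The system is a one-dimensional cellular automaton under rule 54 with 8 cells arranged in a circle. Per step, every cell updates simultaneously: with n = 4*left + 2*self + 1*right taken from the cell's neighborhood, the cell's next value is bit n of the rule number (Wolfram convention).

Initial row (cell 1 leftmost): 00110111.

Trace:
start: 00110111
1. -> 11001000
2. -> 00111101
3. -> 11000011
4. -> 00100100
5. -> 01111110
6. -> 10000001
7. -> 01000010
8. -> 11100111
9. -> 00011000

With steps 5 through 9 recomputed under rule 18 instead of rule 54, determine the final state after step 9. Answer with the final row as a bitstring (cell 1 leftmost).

(re-executing steps 5..9 under rule 18; state before step 5: 00100100)
5. -> 01011010
6. -> 10000001
7. -> 01000010
8. -> 10100101
9. -> 00011000

00011000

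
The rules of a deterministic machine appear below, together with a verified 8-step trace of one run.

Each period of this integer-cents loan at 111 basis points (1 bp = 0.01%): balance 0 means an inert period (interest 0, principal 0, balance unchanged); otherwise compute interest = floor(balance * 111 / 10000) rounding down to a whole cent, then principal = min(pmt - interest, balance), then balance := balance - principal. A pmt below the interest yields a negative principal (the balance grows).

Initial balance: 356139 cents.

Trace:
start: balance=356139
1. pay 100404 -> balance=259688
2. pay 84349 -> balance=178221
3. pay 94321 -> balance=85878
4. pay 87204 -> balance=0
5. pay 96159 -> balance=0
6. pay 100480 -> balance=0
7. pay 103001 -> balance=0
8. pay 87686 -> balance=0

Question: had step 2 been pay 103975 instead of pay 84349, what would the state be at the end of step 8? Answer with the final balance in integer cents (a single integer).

(re-executing from step 2 with the substitution; state before step 2: balance=259688)
2. pay 103975 -> balance=158595
3. pay 94321 -> balance=66034
4. pay 87204 -> balance=0
5. pay 96159 -> balance=0
6. pay 100480 -> balance=0
7. pay 103001 -> balance=0
8. pay 87686 -> balance=0

0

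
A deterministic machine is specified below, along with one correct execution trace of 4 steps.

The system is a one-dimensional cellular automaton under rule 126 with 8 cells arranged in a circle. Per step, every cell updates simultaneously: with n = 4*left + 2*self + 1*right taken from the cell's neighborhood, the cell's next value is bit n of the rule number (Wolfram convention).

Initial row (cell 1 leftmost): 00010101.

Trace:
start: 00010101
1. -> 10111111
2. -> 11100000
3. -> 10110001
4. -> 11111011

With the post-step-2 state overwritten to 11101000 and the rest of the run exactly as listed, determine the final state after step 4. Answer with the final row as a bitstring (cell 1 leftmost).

state after step 2 := 11101000
3. -> 10111101
4. -> 11100111

11100111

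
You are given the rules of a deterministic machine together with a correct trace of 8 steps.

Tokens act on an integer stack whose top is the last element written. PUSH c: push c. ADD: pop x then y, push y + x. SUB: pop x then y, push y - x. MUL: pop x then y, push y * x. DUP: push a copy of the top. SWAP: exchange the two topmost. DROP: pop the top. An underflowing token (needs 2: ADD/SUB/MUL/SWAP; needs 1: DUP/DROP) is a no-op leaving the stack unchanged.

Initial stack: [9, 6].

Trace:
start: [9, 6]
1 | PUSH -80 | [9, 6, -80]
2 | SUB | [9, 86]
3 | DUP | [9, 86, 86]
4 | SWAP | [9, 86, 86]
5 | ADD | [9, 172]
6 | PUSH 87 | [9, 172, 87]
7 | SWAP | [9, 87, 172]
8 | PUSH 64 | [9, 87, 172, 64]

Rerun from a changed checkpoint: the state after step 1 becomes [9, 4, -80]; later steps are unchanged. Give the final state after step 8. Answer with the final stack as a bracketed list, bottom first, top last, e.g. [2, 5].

[9, 87, 168, 64]

state after step 1 := [9, 4, -80]
2 | SUB | [9, 84]
3 | DUP | [9, 84, 84]
4 | SWAP | [9, 84, 84]
5 | ADD | [9, 168]
6 | PUSH 87 | [9, 168, 87]
7 | SWAP | [9, 87, 168]
8 | PUSH 64 | [9, 87, 168, 64]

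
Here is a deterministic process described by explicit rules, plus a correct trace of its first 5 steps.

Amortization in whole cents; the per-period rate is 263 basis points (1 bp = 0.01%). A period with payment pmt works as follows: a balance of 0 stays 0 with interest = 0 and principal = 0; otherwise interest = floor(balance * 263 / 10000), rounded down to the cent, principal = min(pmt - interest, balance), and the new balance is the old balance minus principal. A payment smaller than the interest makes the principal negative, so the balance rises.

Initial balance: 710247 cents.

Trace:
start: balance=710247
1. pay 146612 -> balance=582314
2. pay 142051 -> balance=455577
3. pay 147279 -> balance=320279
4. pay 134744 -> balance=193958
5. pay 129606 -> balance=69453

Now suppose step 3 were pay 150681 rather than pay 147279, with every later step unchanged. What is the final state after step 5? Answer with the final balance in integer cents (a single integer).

(re-executing from step 3 with the substitution; state before step 3: balance=455577)
3. pay 150681 -> balance=316877
4. pay 134744 -> balance=190466
5. pay 129606 -> balance=65869

65869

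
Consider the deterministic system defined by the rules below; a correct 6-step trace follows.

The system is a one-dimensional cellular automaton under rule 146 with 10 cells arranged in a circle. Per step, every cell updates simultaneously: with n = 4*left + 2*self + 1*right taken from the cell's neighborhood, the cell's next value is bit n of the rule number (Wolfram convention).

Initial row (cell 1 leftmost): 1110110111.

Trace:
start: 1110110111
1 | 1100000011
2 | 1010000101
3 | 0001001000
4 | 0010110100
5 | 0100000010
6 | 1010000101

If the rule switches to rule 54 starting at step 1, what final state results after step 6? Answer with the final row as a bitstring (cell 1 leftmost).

0011111100

(re-executing steps 1..6 under rule 54; state before step 1: 1110110111)
1 | 0001001000
2 | 0011111100
3 | 0100000010
4 | 1110000111
5 | 0001001000
6 | 0011111100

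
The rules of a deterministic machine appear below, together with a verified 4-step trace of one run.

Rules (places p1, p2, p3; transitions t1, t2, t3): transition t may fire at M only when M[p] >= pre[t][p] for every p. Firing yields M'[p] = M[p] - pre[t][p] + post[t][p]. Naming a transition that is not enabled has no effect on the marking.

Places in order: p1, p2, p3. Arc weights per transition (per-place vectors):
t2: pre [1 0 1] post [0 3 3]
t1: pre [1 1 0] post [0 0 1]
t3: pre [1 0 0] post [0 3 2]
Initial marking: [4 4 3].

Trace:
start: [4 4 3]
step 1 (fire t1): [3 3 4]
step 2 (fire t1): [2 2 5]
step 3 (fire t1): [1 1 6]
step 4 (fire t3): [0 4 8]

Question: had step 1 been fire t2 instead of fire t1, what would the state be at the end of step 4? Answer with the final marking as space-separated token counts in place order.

0 8 9

(re-executing from step 1 with the substitution; state before step 1: [4 4 3])
step 1 (fire t2): [3 7 5]
step 2 (fire t1): [2 6 6]
step 3 (fire t1): [1 5 7]
step 4 (fire t3): [0 8 9]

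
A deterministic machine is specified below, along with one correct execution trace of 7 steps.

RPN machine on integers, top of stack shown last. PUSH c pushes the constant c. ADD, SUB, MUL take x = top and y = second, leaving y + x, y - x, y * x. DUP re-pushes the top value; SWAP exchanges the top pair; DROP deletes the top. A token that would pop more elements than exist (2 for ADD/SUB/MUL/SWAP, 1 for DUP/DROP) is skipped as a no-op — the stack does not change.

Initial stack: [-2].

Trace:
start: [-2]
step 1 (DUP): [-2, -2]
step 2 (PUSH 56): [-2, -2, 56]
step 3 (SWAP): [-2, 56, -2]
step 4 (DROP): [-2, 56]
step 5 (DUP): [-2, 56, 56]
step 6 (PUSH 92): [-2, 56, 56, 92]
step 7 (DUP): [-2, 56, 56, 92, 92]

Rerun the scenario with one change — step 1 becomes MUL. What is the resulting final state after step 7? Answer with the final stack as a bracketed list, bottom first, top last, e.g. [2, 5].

(re-executing from step 1 with the substitution; state before step 1: [-2])
step 1 (MUL): [-2]
step 2 (PUSH 56): [-2, 56]
step 3 (SWAP): [56, -2]
step 4 (DROP): [56]
step 5 (DUP): [56, 56]
step 6 (PUSH 92): [56, 56, 92]
step 7 (DUP): [56, 56, 92, 92]

[56, 56, 92, 92]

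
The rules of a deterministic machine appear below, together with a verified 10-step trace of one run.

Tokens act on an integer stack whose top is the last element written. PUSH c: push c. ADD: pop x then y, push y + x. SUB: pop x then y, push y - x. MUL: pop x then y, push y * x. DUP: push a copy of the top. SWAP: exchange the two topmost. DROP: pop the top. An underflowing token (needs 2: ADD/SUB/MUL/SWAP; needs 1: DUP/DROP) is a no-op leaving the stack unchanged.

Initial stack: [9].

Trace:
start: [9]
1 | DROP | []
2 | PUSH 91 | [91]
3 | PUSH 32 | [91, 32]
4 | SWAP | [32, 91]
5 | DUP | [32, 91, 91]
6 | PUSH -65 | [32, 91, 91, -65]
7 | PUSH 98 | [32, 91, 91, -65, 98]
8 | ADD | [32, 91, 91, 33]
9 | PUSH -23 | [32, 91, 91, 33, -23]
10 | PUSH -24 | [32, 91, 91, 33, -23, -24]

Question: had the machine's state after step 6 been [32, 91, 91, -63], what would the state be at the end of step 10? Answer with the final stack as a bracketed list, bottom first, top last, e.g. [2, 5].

state after step 6 := [32, 91, 91, -63]
7 | PUSH 98 | [32, 91, 91, -63, 98]
8 | ADD | [32, 91, 91, 35]
9 | PUSH -23 | [32, 91, 91, 35, -23]
10 | PUSH -24 | [32, 91, 91, 35, -23, -24]

[32, 91, 91, 35, -23, -24]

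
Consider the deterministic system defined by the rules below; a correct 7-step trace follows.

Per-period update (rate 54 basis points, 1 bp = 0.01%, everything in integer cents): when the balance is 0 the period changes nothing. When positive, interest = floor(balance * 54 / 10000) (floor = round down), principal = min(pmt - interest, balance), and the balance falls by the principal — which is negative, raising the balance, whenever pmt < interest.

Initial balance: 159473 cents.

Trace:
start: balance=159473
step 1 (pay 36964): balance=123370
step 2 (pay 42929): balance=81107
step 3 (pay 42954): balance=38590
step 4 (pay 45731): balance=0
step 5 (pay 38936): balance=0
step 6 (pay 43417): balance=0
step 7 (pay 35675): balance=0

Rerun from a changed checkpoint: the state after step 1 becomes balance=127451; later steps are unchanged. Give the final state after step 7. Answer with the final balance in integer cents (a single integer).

0

state after step 1 := balance=127451
step 2 (pay 42929): balance=85210
step 3 (pay 42954): balance=42716
step 4 (pay 45731): balance=0
step 5 (pay 38936): balance=0
step 6 (pay 43417): balance=0
step 7 (pay 35675): balance=0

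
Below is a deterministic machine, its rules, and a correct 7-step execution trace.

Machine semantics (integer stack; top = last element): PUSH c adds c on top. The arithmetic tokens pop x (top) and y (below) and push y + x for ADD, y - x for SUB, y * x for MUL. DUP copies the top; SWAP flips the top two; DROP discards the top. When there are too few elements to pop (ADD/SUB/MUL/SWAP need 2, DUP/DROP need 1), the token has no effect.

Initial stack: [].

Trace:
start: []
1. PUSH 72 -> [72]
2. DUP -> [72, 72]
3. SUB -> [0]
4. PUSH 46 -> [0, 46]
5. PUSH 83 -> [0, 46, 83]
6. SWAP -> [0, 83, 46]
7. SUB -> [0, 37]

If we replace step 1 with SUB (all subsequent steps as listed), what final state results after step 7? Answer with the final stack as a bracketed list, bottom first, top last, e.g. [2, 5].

[37]

(re-executing from step 1 with the substitution; state before step 1: [])
1. SUB -> []
2. DUP -> []
3. SUB -> []
4. PUSH 46 -> [46]
5. PUSH 83 -> [46, 83]
6. SWAP -> [83, 46]
7. SUB -> [37]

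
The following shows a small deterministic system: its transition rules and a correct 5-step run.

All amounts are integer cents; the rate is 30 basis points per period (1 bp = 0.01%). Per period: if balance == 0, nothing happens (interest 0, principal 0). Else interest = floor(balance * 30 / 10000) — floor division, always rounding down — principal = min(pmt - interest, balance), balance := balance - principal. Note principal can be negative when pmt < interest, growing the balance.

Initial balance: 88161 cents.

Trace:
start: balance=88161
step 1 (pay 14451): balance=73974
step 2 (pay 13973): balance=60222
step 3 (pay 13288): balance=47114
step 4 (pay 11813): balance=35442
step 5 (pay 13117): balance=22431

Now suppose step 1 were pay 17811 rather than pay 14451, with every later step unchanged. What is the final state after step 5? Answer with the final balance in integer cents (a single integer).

19031

(re-executing from step 1 with the substitution; state before step 1: balance=88161)
step 1 (pay 17811): balance=70614
step 2 (pay 13973): balance=56852
step 3 (pay 13288): balance=43734
step 4 (pay 11813): balance=32052
step 5 (pay 13117): balance=19031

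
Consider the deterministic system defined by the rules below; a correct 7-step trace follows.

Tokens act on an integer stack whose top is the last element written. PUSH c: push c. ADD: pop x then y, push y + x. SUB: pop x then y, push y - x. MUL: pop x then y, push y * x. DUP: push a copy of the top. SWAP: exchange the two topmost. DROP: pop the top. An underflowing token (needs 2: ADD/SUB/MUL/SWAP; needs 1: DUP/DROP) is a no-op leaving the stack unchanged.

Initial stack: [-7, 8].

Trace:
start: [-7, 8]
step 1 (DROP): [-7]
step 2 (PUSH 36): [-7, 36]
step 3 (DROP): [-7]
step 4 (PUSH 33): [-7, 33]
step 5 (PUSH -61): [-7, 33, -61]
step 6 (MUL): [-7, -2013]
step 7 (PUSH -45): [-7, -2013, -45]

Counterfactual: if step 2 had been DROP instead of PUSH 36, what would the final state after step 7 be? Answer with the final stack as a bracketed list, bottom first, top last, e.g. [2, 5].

(re-executing from step 2 with the substitution; state before step 2: [-7])
step 2 (DROP): []
step 3 (DROP): []
step 4 (PUSH 33): [33]
step 5 (PUSH -61): [33, -61]
step 6 (MUL): [-2013]
step 7 (PUSH -45): [-2013, -45]

[-2013, -45]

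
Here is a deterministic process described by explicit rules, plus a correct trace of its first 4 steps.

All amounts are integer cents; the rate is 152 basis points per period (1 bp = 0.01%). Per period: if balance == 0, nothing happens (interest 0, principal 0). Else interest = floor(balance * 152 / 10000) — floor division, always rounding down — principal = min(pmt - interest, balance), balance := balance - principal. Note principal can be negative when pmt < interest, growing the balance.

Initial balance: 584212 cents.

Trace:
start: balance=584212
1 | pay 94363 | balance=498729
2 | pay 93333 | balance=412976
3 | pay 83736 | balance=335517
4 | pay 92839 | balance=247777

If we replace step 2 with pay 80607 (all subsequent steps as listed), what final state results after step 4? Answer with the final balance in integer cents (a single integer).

260893

(re-executing from step 2 with the substitution; state before step 2: balance=498729)
2 | pay 80607 | balance=425702
3 | pay 83736 | balance=348436
4 | pay 92839 | balance=260893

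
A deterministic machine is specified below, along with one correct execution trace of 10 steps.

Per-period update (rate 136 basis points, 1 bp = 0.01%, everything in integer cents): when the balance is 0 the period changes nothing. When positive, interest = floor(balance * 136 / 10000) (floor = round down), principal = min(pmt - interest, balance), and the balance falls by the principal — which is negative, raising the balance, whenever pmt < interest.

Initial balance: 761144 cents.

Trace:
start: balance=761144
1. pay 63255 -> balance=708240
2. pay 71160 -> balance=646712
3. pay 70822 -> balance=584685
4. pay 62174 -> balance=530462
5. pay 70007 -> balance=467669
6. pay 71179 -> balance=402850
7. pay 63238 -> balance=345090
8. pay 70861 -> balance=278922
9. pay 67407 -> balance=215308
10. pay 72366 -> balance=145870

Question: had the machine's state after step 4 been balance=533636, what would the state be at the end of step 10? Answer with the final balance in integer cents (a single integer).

149312

state after step 4 := balance=533636
5. pay 70007 -> balance=470886
6. pay 71179 -> balance=406111
7. pay 63238 -> balance=348396
8. pay 70861 -> balance=282273
9. pay 67407 -> balance=218704
10. pay 72366 -> balance=149312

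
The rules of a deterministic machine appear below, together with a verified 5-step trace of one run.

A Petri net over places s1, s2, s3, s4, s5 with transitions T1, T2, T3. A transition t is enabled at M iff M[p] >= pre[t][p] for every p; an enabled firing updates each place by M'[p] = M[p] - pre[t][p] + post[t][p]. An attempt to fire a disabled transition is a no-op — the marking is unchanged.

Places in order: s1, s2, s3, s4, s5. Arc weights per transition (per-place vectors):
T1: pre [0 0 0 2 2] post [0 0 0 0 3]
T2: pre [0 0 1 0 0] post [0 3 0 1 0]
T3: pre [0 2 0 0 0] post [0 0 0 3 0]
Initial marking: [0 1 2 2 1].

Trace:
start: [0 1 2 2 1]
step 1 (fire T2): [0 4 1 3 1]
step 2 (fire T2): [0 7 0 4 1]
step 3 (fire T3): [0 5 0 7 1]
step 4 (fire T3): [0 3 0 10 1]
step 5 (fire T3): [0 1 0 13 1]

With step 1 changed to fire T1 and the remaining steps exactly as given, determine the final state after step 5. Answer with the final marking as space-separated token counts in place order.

(re-executing from step 1 with the substitution; state before step 1: [0 1 2 2 1])
step 1 (fire T1): [0 1 2 2 1]
step 2 (fire T2): [0 4 1 3 1]
step 3 (fire T3): [0 2 1 6 1]
step 4 (fire T3): [0 0 1 9 1]
step 5 (fire T3): [0 0 1 9 1]

0 0 1 9 1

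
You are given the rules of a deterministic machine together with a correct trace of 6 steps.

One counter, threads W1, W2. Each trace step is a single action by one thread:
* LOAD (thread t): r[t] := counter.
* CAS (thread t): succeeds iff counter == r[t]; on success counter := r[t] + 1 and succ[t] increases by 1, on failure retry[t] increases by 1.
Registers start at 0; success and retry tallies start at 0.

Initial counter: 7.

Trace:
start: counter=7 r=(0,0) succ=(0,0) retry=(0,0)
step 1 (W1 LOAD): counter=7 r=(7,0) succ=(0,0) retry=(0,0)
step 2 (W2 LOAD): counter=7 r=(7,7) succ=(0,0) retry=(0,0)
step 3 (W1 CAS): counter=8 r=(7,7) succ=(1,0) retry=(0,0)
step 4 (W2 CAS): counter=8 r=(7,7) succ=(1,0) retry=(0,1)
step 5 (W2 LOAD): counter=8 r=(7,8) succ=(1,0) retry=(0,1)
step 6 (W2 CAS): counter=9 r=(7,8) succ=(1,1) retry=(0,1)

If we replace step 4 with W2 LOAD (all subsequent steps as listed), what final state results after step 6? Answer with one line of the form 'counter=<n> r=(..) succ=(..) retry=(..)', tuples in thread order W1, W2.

(re-executing from step 4 with the substitution; state before step 4: counter=8 r=(7,7) succ=(1,0) retry=(0,0))
step 4 (W2 LOAD): counter=8 r=(7,8) succ=(1,0) retry=(0,0)
step 5 (W2 LOAD): counter=8 r=(7,8) succ=(1,0) retry=(0,0)
step 6 (W2 CAS): counter=9 r=(7,8) succ=(1,1) retry=(0,0)

counter=9 r=(7,8) succ=(1,1) retry=(0,0)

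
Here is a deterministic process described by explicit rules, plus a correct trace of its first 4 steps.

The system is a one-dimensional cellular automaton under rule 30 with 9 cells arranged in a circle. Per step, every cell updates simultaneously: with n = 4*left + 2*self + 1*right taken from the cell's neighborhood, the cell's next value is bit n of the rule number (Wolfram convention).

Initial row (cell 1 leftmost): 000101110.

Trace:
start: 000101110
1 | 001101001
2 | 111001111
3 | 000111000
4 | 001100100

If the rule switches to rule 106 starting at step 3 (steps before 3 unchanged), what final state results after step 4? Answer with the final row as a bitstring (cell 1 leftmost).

010111000

(re-executing steps 3..4 under rule 106; state before step 3: 111001111)
3 | 001011000
4 | 010111000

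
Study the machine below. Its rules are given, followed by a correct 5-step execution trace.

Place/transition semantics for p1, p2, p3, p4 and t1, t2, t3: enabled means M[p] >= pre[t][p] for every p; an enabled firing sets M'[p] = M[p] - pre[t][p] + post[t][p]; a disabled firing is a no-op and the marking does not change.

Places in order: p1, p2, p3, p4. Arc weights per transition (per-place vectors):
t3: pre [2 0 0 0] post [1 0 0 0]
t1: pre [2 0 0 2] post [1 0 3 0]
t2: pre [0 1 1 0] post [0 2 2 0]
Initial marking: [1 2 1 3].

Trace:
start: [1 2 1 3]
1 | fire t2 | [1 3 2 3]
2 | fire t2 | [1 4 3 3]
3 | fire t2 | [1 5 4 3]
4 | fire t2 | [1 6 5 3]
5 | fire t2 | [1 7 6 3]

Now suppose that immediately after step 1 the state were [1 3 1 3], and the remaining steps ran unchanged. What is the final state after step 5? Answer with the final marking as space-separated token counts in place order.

state after step 1 := [1 3 1 3]
2 | fire t2 | [1 4 2 3]
3 | fire t2 | [1 5 3 3]
4 | fire t2 | [1 6 4 3]
5 | fire t2 | [1 7 5 3]

1 7 5 3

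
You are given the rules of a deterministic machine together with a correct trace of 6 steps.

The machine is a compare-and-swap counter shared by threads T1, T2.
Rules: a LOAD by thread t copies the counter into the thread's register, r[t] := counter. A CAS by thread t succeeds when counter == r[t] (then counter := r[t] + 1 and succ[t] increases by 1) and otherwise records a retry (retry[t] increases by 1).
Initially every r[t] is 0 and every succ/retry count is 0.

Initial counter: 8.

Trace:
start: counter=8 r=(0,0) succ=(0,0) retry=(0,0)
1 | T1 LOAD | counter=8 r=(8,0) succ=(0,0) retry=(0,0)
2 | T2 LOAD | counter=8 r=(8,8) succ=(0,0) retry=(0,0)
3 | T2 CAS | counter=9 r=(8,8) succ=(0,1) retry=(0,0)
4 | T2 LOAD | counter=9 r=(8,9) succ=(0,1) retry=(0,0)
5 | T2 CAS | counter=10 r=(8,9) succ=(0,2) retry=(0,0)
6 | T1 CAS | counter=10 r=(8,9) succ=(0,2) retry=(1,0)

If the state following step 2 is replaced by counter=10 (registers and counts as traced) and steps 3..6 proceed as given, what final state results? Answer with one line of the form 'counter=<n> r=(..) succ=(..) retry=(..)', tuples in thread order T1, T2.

state after step 2 := counter=10 r=(8,8) succ=(0,0) retry=(0,0)
3 | T2 CAS | counter=10 r=(8,8) succ=(0,0) retry=(0,1)
4 | T2 LOAD | counter=10 r=(8,10) succ=(0,0) retry=(0,1)
5 | T2 CAS | counter=11 r=(8,10) succ=(0,1) retry=(0,1)
6 | T1 CAS | counter=11 r=(8,10) succ=(0,1) retry=(1,1)

counter=11 r=(8,10) succ=(0,1) retry=(1,1)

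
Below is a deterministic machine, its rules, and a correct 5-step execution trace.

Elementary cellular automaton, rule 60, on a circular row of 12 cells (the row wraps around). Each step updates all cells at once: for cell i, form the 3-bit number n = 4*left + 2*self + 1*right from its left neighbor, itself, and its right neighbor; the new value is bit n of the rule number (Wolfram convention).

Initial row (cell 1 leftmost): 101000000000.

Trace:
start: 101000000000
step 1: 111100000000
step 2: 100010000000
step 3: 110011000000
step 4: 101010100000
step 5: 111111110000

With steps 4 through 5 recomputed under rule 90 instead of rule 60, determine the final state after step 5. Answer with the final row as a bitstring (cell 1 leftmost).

000000110011

(re-executing steps 4..5 under rule 90; state before step 4: 110011000000)
step 4: 111111100001
step 5: 000000110011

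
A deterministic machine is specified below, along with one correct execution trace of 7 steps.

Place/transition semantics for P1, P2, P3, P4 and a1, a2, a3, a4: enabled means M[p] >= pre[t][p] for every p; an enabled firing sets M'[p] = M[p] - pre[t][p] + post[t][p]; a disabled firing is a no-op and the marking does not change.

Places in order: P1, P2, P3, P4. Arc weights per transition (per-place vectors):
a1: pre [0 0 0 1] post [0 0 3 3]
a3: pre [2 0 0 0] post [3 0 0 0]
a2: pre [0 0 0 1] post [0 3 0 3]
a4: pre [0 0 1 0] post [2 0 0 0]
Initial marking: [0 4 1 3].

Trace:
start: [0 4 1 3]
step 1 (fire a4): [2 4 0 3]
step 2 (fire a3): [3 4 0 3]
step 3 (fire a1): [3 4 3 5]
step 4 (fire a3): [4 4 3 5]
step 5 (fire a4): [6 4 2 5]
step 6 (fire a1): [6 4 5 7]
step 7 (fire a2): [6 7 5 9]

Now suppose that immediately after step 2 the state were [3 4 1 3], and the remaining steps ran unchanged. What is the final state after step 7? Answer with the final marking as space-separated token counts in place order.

state after step 2 := [3 4 1 3]
step 3 (fire a1): [3 4 4 5]
step 4 (fire a3): [4 4 4 5]
step 5 (fire a4): [6 4 3 5]
step 6 (fire a1): [6 4 6 7]
step 7 (fire a2): [6 7 6 9]

6 7 6 9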